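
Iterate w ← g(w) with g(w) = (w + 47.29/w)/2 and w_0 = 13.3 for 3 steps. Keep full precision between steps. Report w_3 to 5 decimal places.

6.87822

w_1 = g(13.300000) = 8.427820
w_2 = g(8.427820) = 7.019499
w_3 = g(7.019499) = 6.878224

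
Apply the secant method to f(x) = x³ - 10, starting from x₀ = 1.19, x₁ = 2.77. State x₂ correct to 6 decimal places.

1.861348

f(x_0) = -8.314841, f(x_1) = 11.253933
x_2 = 2.770000 - (11.253933)·(2.770000 - 1.190000)/(11.253933 - (-8.314841)) = 1.861348; f(x_2) = -3.551148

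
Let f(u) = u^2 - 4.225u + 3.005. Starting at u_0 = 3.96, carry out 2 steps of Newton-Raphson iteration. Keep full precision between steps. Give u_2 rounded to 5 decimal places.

3.32450

Newton update: u ← u − f(u)/f'(u).
f'(u) = 2u - 4.225
u_0 = 3.960000: f = 1.955600, f' = 3.695000 → u_1 = 3.960000 - (1.955600)/(3.695000) = 3.430744
u_1 = 3.430744: f = 0.280112, f' = 2.636488 → u_2 = 3.430744 - (0.280112)/(2.636488) = 3.324500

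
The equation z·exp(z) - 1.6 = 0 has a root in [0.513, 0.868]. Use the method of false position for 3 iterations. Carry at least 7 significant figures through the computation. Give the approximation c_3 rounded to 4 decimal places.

False-position update: c = (a·f(b) − b·f(a))/(f(b) − f(a)); replace the endpoint whose sign matches f(c).
f(0.513000) = -0.743139, f(0.868000) = 0.467699
step 1: c = 0.730877, f(c) = -0.082039 < 0 → new bracket [0.730877, 0.868000]
step 2: c = 0.751341, f(c) = -0.007278 < 0 → new bracket [0.751341, 0.868000]
step 3: c = 0.753128, f(c) = -0.000632 < 0 → new bracket [0.753128, 0.868000]

0.7531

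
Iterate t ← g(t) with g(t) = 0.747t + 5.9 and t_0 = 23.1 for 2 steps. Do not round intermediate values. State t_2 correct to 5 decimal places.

23.19731

t_1 = g(23.100000) = 23.155700
t_2 = g(23.155700) = 23.197308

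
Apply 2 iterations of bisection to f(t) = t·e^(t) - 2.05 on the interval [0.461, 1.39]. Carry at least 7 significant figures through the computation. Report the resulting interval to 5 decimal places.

[0.69325, 0.92550]

f(0.461000) = -1.319011, f(1.390000) = 3.530642 (opposite signs)
step 1: m = 0.925500, f(m) = 0.285156 > 0 → root in [0.461000, 0.925500]
step 2: m = 0.693250, f(m) = -0.663357 < 0 → root in [0.693250, 0.925500]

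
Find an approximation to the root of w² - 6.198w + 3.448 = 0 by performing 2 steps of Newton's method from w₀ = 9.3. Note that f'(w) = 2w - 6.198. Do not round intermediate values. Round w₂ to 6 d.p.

w_0 = 9.300000: f = 32.296600, f' = 12.402000 → w_1 = 9.300000 - (32.296600)/(12.402000) = 6.695856
w_1 = 6.695856: f = 6.781569, f' = 7.193711 → w_2 = 6.695856 - (6.781569)/(7.193711) = 5.753148

5.753148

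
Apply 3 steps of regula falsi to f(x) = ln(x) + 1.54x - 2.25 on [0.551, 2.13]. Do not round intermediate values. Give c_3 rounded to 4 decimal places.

1.2955

False-position update: c = (a·f(b) − b·f(a))/(f(b) − f(a)); replace the endpoint whose sign matches f(c).
f(0.551000) = -1.997480, f(2.130000) = 1.786322
step 1: c = 1.384559, f(c) = 0.207602 > 0 → new bracket [0.551000, 1.384559]
step 2: c = 1.306082, f(c) = 0.028397 > 0 → new bracket [0.551000, 1.306082]
step 3: c = 1.295497, f(c) = 0.003961 > 0 → new bracket [0.551000, 1.295497]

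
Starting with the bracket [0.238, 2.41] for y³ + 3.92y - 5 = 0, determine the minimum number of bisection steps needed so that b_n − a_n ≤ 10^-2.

Initial width b − a = 2.41 − 0.238 = 2.172000.
After n steps the width is (b−a)/2^n; need (b−a)/2^n ≤ 10^-2.
So n ≥ log₂(2.172000/10^-2) = log₂(217.2000) ≈ 7.7629.
Hence n = 8.

8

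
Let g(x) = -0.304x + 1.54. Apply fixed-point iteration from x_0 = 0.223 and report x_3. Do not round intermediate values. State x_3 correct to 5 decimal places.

x_1 = g(0.223000) = 1.472208
x_2 = g(1.472208) = 1.092449
x_3 = g(1.092449) = 1.207896

1.20790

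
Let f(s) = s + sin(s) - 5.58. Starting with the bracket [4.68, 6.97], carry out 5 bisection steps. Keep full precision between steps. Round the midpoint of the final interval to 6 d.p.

f(4.680000) = -1.899476, f(6.970000) = 2.024077 (opposite signs)
step 1: m = 5.825000, f(m) = -0.197321 < 0 → root in [5.825000, 6.970000]
step 2: m = 6.397500, f(m) = 0.931566 > 0 → root in [5.825000, 6.397500]
step 3: m = 6.111250, f(m) = 0.360161 > 0 → root in [5.825000, 6.111250]
step 4: m = 5.968125, f(m) = 0.078251 > 0 → root in [5.825000, 5.968125]
step 5: m = 5.896562, f(m) = -0.060500 < 0 → root in [5.896562, 5.968125]
Midpoint of [5.896562, 5.968125] = 5.932344

5.932344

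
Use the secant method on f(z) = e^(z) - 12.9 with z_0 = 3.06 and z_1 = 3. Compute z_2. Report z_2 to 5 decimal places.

2.65288

f(z_0) = 8.427557, f(z_1) = 7.185537
z_2 = 3.000000 - (7.185537)·(3.000000 - 3.060000)/(7.185537 - (8.427557)) = 2.652878; f(z_2) = 1.294836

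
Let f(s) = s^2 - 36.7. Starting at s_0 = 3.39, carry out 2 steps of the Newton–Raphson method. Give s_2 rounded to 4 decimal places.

f'(s) = 2s
s_0 = 3.390000: f = -25.207900, f' = 6.780000 → s_1 = 3.390000 - (-25.207900)/(6.780000) = 7.107979
s_1 = 7.107979: f = 13.823370, f' = 14.215959 → s_2 = 7.107979 - (13.823370)/(14.215959) = 6.135595

6.1356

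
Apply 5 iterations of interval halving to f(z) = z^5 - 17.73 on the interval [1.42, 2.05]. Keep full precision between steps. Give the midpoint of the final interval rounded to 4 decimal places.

f(1.420000) = -11.956466, f(2.050000) = 18.475063 (opposite signs)
step 1: m = 1.735000, f(m) = -2.008376 < 0 → root in [1.735000, 2.050000]
step 2: m = 1.892500, f(m) = 6.546129 > 0 → root in [1.735000, 1.892500]
step 3: m = 1.813750, f(m) = 1.898501 > 0 → root in [1.735000, 1.813750]
step 4: m = 1.774375, f(m) = -0.141571 < 0 → root in [1.774375, 1.813750]
step 5: m = 1.794062, f(m) = 0.856082 > 0 → root in [1.774375, 1.794062]
Midpoint of [1.774375, 1.794062] = 1.784219

1.7842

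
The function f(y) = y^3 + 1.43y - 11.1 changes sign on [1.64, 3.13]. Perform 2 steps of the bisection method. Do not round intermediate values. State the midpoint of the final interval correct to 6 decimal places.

f(1.640000) = -4.343856, f(3.130000) = 24.040197 (opposite signs)
step 1: m = 2.385000, f(m) = 5.876967 > 0 → root in [1.640000, 2.385000]
step 2: m = 2.012500, f(m) = -0.071186 < 0 → root in [2.012500, 2.385000]
Midpoint of [2.012500, 2.385000] = 2.198750

2.198750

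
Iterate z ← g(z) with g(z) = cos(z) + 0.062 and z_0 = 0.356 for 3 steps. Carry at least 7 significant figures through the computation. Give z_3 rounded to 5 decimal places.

0.88570

z_1 = g(0.356000) = 0.999298
z_2 = g(0.999298) = 0.602893
z_3 = g(0.602893) = 0.885699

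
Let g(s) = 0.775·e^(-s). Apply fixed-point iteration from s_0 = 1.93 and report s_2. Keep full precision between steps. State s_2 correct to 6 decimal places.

s_1 = g(1.930000) = 0.112490
s_2 = g(0.112490) = 0.692545

0.692545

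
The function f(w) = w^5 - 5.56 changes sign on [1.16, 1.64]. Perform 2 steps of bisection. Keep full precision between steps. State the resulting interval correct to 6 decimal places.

[1.400000, 1.520000]

f(1.160000) = -3.459658, f(1.640000) = 6.303675 (opposite signs)
step 1: m = 1.400000, f(m) = -0.181760 < 0 → root in [1.400000, 1.640000]
step 2: m = 1.520000, f(m) = 2.553681 > 0 → root in [1.400000, 1.520000]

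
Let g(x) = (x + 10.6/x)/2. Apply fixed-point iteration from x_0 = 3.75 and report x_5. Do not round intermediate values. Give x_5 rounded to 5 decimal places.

x_1 = g(3.750000) = 3.288333
x_2 = g(3.288333) = 3.255925
x_3 = g(3.255925) = 3.255764
x_4 = g(3.255764) = 3.255764
x_5 = g(3.255764) = 3.255764

3.25576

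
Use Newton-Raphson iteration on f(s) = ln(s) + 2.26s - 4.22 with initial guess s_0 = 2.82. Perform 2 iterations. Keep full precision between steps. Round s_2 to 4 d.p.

f'(s) = 1/s + 2.26
s_0 = 2.820000: f = 3.189937, f' = 2.614610 → s_1 = 2.820000 - (3.189937)/(2.614610) = 1.599957
s_1 = 1.599957: f = -0.134121, f' = 2.885017 → s_2 = 1.599957 - (-0.134121)/(2.885017) = 1.646446

1.6464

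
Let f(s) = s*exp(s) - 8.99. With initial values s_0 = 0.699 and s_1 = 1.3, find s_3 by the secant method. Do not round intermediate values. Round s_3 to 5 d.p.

1.58286

Secant update: s_(k+1) = s_k − f(s_k)·(s_k − s_(k-1))/(f(s_k) − f(s_(k-1))).
f(s_0) = -7.583794, f(s_1) = -4.219914
s_2 = 1.300000 - (-4.219914)·(1.300000 - 0.699000)/(-4.219914 - (-7.583794)) = 2.053942; f(s_2) = 7.027826
s_3 = 2.053942 - (7.027826)·(2.053942 - 1.300000)/(7.027826 - (-4.219914)) = 1.582863; f(s_3) = -1.283238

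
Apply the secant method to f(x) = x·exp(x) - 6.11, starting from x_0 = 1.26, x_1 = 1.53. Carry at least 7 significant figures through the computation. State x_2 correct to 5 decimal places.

f(x_0) = -1.667969, f(x_1) = 0.955811
x_2 = 1.530000 - (0.955811)·(1.530000 - 1.260000)/(0.955811 - (-1.667969)) = 1.431642; f(x_2) = -0.117764

1.43164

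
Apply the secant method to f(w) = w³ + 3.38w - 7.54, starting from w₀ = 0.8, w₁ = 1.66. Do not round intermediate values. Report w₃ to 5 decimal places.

1.39883

f(w_0) = -4.324000, f(w_1) = 2.645096
w_2 = 1.660000 - (2.645096)·(1.660000 - 0.800000)/(2.645096 - (-4.324000)) = 1.333590; f(w_2) = -0.660726
w_3 = 1.333590 - (-0.660726)·(1.333590 - 1.660000)/(-0.660726 - (2.645096)) = 1.398829; f(w_3) = -0.074840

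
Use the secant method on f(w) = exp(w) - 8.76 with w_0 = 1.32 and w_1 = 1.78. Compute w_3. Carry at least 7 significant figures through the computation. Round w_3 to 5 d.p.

f(w_0) = -5.016579, f(w_1) = -2.830144
w_2 = 1.780000 - (-2.830144)·(1.780000 - 1.320000)/(-2.830144 - (-5.016579)) = 2.375429; f(w_2) = 1.995623
w_3 = 2.375429 - (1.995623)·(2.375429 - 1.780000)/(1.995623 - (-2.830144)) = 2.129198; f(w_3) = -0.351878

2.12920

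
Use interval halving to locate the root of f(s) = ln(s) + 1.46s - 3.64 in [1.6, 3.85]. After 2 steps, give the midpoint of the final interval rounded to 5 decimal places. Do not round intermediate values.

1.88125

f(1.600000) = -0.833996, f(3.850000) = 3.329073 (opposite signs)
step 1: m = 2.725000, f(m) = 1.340968 > 0 → root in [1.600000, 2.725000]
step 2: m = 2.162500, f(m) = 0.288515 > 0 → root in [1.600000, 2.162500]
Midpoint of [1.600000, 2.162500] = 1.881250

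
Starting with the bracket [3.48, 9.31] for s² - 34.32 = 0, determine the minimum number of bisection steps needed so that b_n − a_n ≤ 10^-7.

Initial width b − a = 9.31 − 3.48 = 5.830000.
After n steps the width is (b−a)/2^n; need (b−a)/2^n ≤ 10^-7.
So n ≥ log₂(5.830000/10^-7) = log₂(58300000.0000) ≈ 25.7970.
Hence n = 26.

26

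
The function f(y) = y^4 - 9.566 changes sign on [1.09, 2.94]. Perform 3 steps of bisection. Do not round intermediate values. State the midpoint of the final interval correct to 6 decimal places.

f(1.090000) = -8.154418, f(2.940000) = 65.145821 (opposite signs)
step 1: m = 2.015000, f(m) = 6.919427 > 0 → root in [1.090000, 2.015000]
step 2: m = 1.552500, f(m) = -3.756665 < 0 → root in [1.552500, 2.015000]
step 3: m = 1.783750, f(m) = 0.557623 > 0 → root in [1.552500, 1.783750]
Midpoint of [1.552500, 1.783750] = 1.668125

1.668125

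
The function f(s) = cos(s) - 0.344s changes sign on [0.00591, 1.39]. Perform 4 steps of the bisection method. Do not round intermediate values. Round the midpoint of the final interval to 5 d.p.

1.17374

f(0.005910) = 0.997949, f(1.390000) = -0.298347 (opposite signs)
step 1: m = 0.697955, f(m) = 0.526061 > 0 → root in [0.697955, 1.390000]
step 2: m = 1.043978, f(m) = 0.143658 > 0 → root in [1.043978, 1.390000]
step 3: m = 1.216989, f(m) = -0.072172 < 0 → root in [1.043978, 1.216989]
step 4: m = 1.130483, f(m) = 0.037337 > 0 → root in [1.130483, 1.216989]
Midpoint of [1.130483, 1.216989] = 1.173736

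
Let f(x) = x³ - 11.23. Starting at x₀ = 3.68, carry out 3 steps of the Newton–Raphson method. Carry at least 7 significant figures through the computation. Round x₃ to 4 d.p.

Newton update: x ← x − f(x)/f'(x).
f'(x) = 3x²
x_0 = 3.680000: f = 38.606032, f' = 40.627200 → x_1 = 3.680000 - (38.606032)/(40.627200) = 2.729749
x_1 = 2.729749: f = 9.110808, f' = 22.354591 → x_2 = 2.729749 - (9.110808)/(22.354591) = 2.322190
x_2 = 2.322190: f = 1.292570, f' = 16.177705 → x_3 = 2.322190 - (1.292570)/(16.177705) = 2.242292

2.2423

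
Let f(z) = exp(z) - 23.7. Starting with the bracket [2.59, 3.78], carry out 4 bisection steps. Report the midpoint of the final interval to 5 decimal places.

f(2.590000) = -10.370228, f(3.780000) = 20.116042 (opposite signs)
step 1: m = 3.185000, f(m) = 0.467288 > 0 → root in [2.590000, 3.185000]
step 2: m = 2.887500, f(m) = -5.751617 < 0 → root in [2.887500, 3.185000]
step 3: m = 3.036250, f(m) = -2.873005 < 0 → root in [3.036250, 3.185000]
step 4: m = 3.110625, f(m) = -1.264938 < 0 → root in [3.110625, 3.185000]
Midpoint of [3.110625, 3.185000] = 3.147812

3.14781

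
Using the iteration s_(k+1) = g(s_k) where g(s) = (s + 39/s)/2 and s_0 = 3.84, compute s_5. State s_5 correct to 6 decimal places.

s_1 = g(3.840000) = 6.998125
s_2 = g(6.998125) = 6.285523
s_3 = g(6.285523) = 6.245129
s_4 = g(6.245129) = 6.244998
s_5 = g(6.244998) = 6.244998

6.244998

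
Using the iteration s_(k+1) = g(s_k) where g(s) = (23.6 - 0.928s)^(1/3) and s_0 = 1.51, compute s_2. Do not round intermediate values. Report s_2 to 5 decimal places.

s_1 = g(1.510000) = 2.810451
s_2 = g(2.810451) = 2.758569

2.75857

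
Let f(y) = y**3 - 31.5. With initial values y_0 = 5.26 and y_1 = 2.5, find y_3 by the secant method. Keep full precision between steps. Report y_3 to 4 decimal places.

Secant update: y_(k+1) = y_k − f(y_k)·(y_k − y_(k-1))/(f(y_k) − f(y_(k-1))).
f(y_0) = 114.031576, f(y_1) = -15.875000
y_2 = 2.500000 - (-15.875000)·(2.500000 - 5.260000)/(-15.875000 - (114.031576)) = 2.837281; f(y_2) = -8.659428
y_3 = 2.837281 - (-8.659428)·(2.837281 - 2.500000)/(-8.659428 - (-15.875000)) = 3.242053; f(y_3) = 2.576904

3.2421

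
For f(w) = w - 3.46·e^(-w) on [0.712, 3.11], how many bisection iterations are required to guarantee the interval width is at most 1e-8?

Initial width b − a = 3.11 − 0.712 = 2.398000.
After n steps the width is (b−a)/2^n; need (b−a)/2^n ≤ 1e-8.
So n ≥ log₂(2.398000/1e-8) = log₂(239800000.0000) ≈ 27.8373.
Hence n = 28.

28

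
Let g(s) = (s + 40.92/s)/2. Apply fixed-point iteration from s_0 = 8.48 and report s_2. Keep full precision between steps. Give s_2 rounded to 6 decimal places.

6.401794

s_1 = g(8.480000) = 6.652736
s_2 = g(6.652736) = 6.401794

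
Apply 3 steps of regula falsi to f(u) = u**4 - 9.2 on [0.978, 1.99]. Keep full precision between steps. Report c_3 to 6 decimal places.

1.733792

False-position update: c = (a·f(b) − b·f(a))/(f(b) − f(a)); replace the endpoint whose sign matches f(c).
f(0.978000) = -8.285138, f(1.990000) = 6.482392
step 1: c = 1.545770, f(c) = -3.490745 < 0 → new bracket [1.545770, 1.990000]
step 2: c = 1.701257, f(c) = -0.823170 < 0 → new bracket [1.701257, 1.990000]
step 3: c = 1.733792, f(c) = -0.163761 < 0 → new bracket [1.733792, 1.990000]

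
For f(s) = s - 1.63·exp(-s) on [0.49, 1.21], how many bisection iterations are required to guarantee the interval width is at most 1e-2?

7

Initial width b − a = 1.21 − 0.49 = 0.720000.
After n steps the width is (b−a)/2^n; need (b−a)/2^n ≤ 1e-2.
So n ≥ log₂(0.720000/1e-2) = log₂(72.0000) ≈ 6.1699.
Hence n = 7.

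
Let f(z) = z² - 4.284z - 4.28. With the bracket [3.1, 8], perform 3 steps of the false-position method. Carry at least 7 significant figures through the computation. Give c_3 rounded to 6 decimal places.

5.015947

f(3.100000) = -7.950400, f(8.000000) = 25.448000
step 1: c = 4.266432, f(c) = -4.354953 < 0 → new bracket [4.266432, 8.000000]
step 2: c = 4.811999, f(c) = -1.739269 < 0 → new bracket [4.811999, 8.000000]
step 3: c = 5.015947, f(c) = -0.608592 < 0 → new bracket [5.015947, 8.000000]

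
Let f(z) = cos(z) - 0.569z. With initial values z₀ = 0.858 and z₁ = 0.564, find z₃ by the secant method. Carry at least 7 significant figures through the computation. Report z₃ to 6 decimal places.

0.978017

f(z_0) = 0.165750, f(z_1) = 0.524208
z_2 = 0.564000 - (0.524208)·(0.564000 - 0.858000)/(0.524208 - (0.165750)) = 0.993945; f(z_2) = -0.020167
z_3 = 0.993945 - (-0.020167)·(0.993945 - 0.564000)/(-0.020167 - (0.524208)) = 0.978017; f(z_3) = 0.002177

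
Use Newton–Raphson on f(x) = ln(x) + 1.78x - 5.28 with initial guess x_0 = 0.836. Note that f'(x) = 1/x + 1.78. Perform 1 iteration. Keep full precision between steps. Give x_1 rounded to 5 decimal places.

x_0 = 0.836000: f = -3.971047, f' = 2.976172 → x_1 = 0.836000 - (-3.971047)/(2.976172) = 2.170280

2.17028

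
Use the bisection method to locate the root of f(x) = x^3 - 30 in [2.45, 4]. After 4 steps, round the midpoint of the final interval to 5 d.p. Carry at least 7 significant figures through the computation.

f(2.450000) = -15.293875, f(4.000000) = 34.000000 (opposite signs)
step 1: m = 3.225000, f(m) = 3.542016 > 0 → root in [2.450000, 3.225000]
step 2: m = 2.837500, f(m) = -7.154135 < 0 → root in [2.837500, 3.225000]
step 3: m = 3.031250, f(m) = -2.147430 < 0 → root in [3.031250, 3.225000]
step 4: m = 3.128125, f(m) = 0.609222 > 0 → root in [3.031250, 3.128125]
Midpoint of [3.031250, 3.128125] = 3.079687

3.07969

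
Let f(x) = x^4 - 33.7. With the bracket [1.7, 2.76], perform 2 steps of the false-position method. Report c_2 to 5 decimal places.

2.37511

f(1.700000) = -25.347900, f(2.760000) = 24.327830
step 1: c = 2.240883, f(c) = -8.483954 < 0 → new bracket [2.240883, 2.760000]
step 2: c = 2.375108, f(c) = -1.877544 < 0 → new bracket [2.375108, 2.760000]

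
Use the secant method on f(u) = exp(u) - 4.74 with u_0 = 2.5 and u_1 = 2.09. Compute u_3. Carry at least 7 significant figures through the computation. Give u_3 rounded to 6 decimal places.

f(u_0) = 7.442494, f(u_1) = 3.344915
u_2 = 2.090000 - (3.344915)·(2.090000 - 2.500000)/(3.344915 - (7.442494)) = 1.755311; f(u_2) = 1.045246
u_3 = 1.755311 - (1.045246)·(1.755311 - 2.090000)/(1.045246 - (3.344915)) = 1.603188; f(u_3) = 0.228847

1.603188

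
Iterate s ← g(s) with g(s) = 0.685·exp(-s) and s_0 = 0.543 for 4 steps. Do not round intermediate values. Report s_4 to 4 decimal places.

0.4445

s_1 = g(0.543000) = 0.397987
s_2 = g(0.397987) = 0.460095
s_3 = g(0.460095) = 0.432388
s_4 = g(0.432388) = 0.444536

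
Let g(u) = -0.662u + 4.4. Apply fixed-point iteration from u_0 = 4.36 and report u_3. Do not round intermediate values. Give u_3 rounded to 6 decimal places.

u_1 = g(4.360000) = 1.513680
u_2 = g(1.513680) = 3.397944
u_3 = g(3.397944) = 2.150561

2.150561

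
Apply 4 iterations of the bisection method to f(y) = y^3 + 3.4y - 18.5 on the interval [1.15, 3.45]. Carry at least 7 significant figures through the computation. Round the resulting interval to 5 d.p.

f(1.150000) = -13.069125, f(3.450000) = 34.293625 (opposite signs)
step 1: m = 2.300000, f(m) = 1.487000 > 0 → root in [1.150000, 2.300000]
step 2: m = 1.725000, f(m) = -7.502047 < 0 → root in [1.725000, 2.300000]
step 3: m = 2.012500, f(m) = -3.506561 < 0 → root in [2.012500, 2.300000]
step 4: m = 2.156250, f(m) = -1.143451 < 0 → root in [2.156250, 2.300000]

[2.15625, 2.30000]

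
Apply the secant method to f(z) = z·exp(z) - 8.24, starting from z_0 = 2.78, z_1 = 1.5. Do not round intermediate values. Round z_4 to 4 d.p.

1.6237

Secant update: z_(k+1) = z_k − f(z_k)·(z_k − z_(k-1))/(f(z_k) − f(z_(k-1))).
f(z_0) = 36.570878, f(z_1) = -1.517466
z_2 = 1.500000 - (-1.517466)·(1.500000 - 2.780000)/(-1.517466 - (36.570878)) = 1.550996; f(z_2) = -0.925246
z_3 = 1.550996 - (-0.925246)·(1.550996 - 1.500000)/(-0.925246 - (-1.517466)) = 1.630669; f(z_3) = 0.088299
z_4 = 1.630669 - (0.088299)·(1.630669 - 1.550996)/(0.088299 - (-0.925246)) = 1.623728; f(z_4) = -0.004512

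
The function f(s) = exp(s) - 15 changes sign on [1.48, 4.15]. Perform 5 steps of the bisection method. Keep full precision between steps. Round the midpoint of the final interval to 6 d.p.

2.689844

f(1.480000) = -10.607054, f(4.150000) = 48.434000 (opposite signs)
step 1: m = 2.815000, f(m) = 1.693176 > 0 → root in [1.480000, 2.815000]
step 2: m = 2.147500, f(m) = -6.436577 < 0 → root in [2.147500, 2.815000]
step 3: m = 2.481250, f(m) = -3.043800 < 0 → root in [2.481250, 2.815000]
step 4: m = 2.648125, f(m) = -0.872475 < 0 → root in [2.648125, 2.815000]
step 5: m = 2.731563, f(m) = 0.356863 > 0 → root in [2.648125, 2.731563]
Midpoint of [2.648125, 2.731563] = 2.689844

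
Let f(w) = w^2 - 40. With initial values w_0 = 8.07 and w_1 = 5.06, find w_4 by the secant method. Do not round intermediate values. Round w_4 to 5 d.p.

f(w_0) = 25.124900, f(w_1) = -14.396400
w_2 = 5.060000 - (-14.396400)·(5.060000 - 8.070000)/(-14.396400 - (25.124900)) = 6.156451; f(w_2) = -2.098113
w_3 = 6.156451 - (-2.098113)·(6.156451 - 5.060000)/(-2.098113 - (-14.396400)) = 6.343508; f(w_3) = 0.240089
w_4 = 6.343508 - (0.240089)·(6.343508 - 6.156451)/(0.240089 - (-2.098113)) = 6.324300; f(w_4) = -0.003224

6.32430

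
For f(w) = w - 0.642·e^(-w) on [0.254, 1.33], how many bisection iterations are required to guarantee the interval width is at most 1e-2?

7

Initial width b − a = 1.33 − 0.254 = 1.076000.
After n steps the width is (b−a)/2^n; need (b−a)/2^n ≤ 1e-2.
So n ≥ log₂(1.076000/1e-2) = log₂(107.6000) ≈ 6.7495.
Hence n = 7.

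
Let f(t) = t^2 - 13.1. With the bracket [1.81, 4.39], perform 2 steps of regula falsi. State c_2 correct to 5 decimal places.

f(1.810000) = -9.823900, f(4.390000) = 6.172100
step 1: c = 3.394500, f(c) = -1.577370 < 0 → new bracket [3.394500, 4.390000]
step 2: c = 3.597130, f(c) = -0.160659 < 0 → new bracket [3.597130, 4.390000]

3.59713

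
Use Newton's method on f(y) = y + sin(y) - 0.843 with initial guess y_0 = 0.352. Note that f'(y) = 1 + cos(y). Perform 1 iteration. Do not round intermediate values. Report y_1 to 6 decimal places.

y_0 = 0.352000: f = -0.146224, f' = 1.938685 → y_1 = 0.352000 - (-0.146224)/(1.938685) = 0.427424

0.427424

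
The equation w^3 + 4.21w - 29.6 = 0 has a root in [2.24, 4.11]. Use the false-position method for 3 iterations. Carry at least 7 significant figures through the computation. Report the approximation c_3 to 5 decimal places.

2.62404

f(2.240000) = -8.930176, f(4.110000) = 57.129631
step 1: c = 2.492793, f(c) = -3.615093 < 0 → new bracket [2.492793, 4.110000]
step 2: c = 2.589037, f(c) = -1.345542 < 0 → new bracket [2.589037, 4.110000]
step 3: c = 2.624035, f(c) = -0.484855 < 0 → new bracket [2.624035, 4.110000]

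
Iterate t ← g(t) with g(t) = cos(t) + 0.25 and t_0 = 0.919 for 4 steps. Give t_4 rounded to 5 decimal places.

t_1 = g(0.919000) = 0.856615
t_2 = g(0.856615) = 0.904999
t_3 = g(0.904999) = 0.867687
t_4 = g(0.867687) = 0.896593

0.89659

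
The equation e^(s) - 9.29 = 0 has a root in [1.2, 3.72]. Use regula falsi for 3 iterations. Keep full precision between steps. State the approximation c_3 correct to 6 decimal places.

2.007590

False-position update: c = (a·f(b) − b·f(a))/(f(b) − f(a)); replace the endpoint whose sign matches f(c).
f(1.200000) = -5.969883, f(3.720000) = 31.974394
step 1: c = 1.596479, f(c) = -4.354377 < 0 → new bracket [1.596479, 3.720000]
step 2: c = 1.851005, f(c) = -2.923787 < 0 → new bracket [1.851005, 3.720000]
step 3: c = 2.007590, f(c) = -1.844647 < 0 → new bracket [2.007590, 3.720000]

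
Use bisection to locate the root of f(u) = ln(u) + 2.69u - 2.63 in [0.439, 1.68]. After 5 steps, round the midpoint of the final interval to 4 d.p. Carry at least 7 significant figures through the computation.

f(0.439000) = -2.272346, f(1.680000) = 2.407994 (opposite signs)
step 1: m = 1.059500, f(m) = 0.277852 > 0 → root in [0.439000, 1.059500]
step 2: m = 0.749250, f(m) = -0.903200 < 0 → root in [0.749250, 1.059500]
step 3: m = 0.904375, f(m) = -0.297742 < 0 → root in [0.904375, 1.059500]
step 4: m = 0.981937, f(m) = -0.006816 < 0 → root in [0.981937, 1.059500]
step 5: m = 1.020719, f(m) = 0.136240 > 0 → root in [0.981937, 1.020719]
Midpoint of [0.981937, 1.020719] = 1.001328

1.0013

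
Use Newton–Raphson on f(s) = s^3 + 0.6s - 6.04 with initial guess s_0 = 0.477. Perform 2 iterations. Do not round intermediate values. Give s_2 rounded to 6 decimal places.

f'(s) = 3s^2 + 0.6
s_0 = 0.477000: f = -5.645269, f' = 1.282587 → s_1 = 0.477000 - (-5.645269)/(1.282587) = 4.878470
s_1 = 4.878470: f = 112.992106, f' = 71.998419 → s_2 = 4.878470 - (112.992106)/(71.998419) = 3.309101

3.309101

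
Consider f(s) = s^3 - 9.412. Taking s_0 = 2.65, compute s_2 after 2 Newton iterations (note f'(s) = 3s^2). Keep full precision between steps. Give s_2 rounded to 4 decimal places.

2.1160

Newton update: s ← s − f(s)/f'(s).
s_0 = 2.650000: f = 9.197625, f' = 21.067500 → s_1 = 2.650000 - (9.197625)/(21.067500) = 2.213421
s_1 = 2.213421: f = 1.432066, f' = 14.697700 → s_2 = 2.213421 - (1.432066)/(14.697700) = 2.115986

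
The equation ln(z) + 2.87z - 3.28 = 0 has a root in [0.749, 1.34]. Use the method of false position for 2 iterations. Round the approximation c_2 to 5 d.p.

f(0.749000) = -1.419386, f(1.340000) = 0.858470
step 1: c = 1.117266, f(c) = 0.037439 > 0 → new bracket [0.749000, 1.117266]
step 2: c = 1.107802, f(c) = 0.001770 > 0 → new bracket [0.749000, 1.107802]

1.10780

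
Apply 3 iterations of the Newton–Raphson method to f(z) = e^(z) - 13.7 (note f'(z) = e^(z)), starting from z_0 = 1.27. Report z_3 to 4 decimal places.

2.8258

Newton update: z ← z − f(z)/f'(z).
z_0 = 1.270000: f = -10.139147, f' = 3.560853 → z_1 = 1.270000 - (-10.139147)/(3.560853) = 4.117393
z_1 = 4.117393: f = 47.698980, f' = 61.398980 → z_2 = 4.117393 - (47.698980)/(61.398980) = 3.340524
z_2 = 3.340524: f = 14.533916, f' = 28.233916 → z_3 = 3.340524 - (14.533916)/(28.233916) = 2.825756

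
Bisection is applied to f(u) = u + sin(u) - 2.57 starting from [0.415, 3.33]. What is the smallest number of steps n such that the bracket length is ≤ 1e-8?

29

Initial width b − a = 3.33 − 0.415 = 2.915000.
After n steps the width is (b−a)/2^n; need (b−a)/2^n ≤ 1e-8.
So n ≥ log₂(2.915000/1e-8) = log₂(291500000.0000) ≈ 28.1189.
Hence n = 29.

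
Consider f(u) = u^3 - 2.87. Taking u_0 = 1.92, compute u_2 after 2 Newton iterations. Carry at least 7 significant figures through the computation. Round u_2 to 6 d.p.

1.429982

f'(u) = 3u^2
u_0 = 1.920000: f = 4.207888, f' = 11.059200 → u_1 = 1.920000 - (4.207888)/(11.059200) = 1.539512
u_1 = 1.539512: f = 0.778796, f' = 7.110296 → u_2 = 1.539512 - (0.778796)/(7.110296) = 1.429982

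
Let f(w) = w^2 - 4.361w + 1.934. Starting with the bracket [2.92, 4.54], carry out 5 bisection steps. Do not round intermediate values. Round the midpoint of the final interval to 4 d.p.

3.8566

f(2.920000) = -2.273720, f(4.540000) = 2.746660 (opposite signs)
step 1: m = 3.730000, f(m) = -0.419630 < 0 → root in [3.730000, 4.540000]
step 2: m = 4.135000, f(m) = 0.999490 > 0 → root in [3.730000, 4.135000]
step 3: m = 3.932500, f(m) = 0.248924 > 0 → root in [3.730000, 3.932500]
step 4: m = 3.831250, f(m) = -0.095605 < 0 → root in [3.831250, 3.932500]
step 5: m = 3.881875, f(m) = 0.074097 > 0 → root in [3.831250, 3.881875]
Midpoint of [3.831250, 3.881875] = 3.856562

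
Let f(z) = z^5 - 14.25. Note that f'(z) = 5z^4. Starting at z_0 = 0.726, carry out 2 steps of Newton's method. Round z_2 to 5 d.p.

Newton update: z ← z − f(z)/f'(z).
z_0 = 0.726000: f = -14.048311, f' = 1.389046 → z_1 = 0.726000 - (-14.048311)/(1.389046) = 10.839643
z_1 = 10.839643: f = 149635.110670, f' = 69028.732180 → z_2 = 10.839643 - (149635.110670)/(69028.732180) = 8.671921

8.67192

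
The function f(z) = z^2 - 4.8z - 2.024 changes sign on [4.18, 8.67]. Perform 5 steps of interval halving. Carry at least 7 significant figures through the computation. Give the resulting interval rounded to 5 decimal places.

[5.16219, 5.30250]

f(4.180000) = -4.615600, f(8.670000) = 31.528900 (opposite signs)
step 1: m = 6.425000, f(m) = 8.416625 > 0 → root in [4.180000, 6.425000]
step 2: m = 5.302500, f(m) = 0.640506 > 0 → root in [4.180000, 5.302500]
step 3: m = 4.741250, f(m) = -2.302548 < 0 → root in [4.741250, 5.302500]
step 4: m = 5.021875, f(m) = -0.909771 < 0 → root in [5.021875, 5.302500]
step 5: m = 5.162187, f(m) = -0.154320 < 0 → root in [5.162187, 5.302500]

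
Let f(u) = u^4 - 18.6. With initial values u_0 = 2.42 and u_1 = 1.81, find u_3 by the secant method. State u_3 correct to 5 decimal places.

2.09066

f(u_0) = 15.697421, f(u_1) = -7.867169
u_2 = 1.810000 - (-7.867169)·(1.810000 - 2.420000)/(-7.867169 - (15.697421)) = 2.013652; f(u_2) = -2.158647
u_3 = 2.013652 - (-2.158647)·(2.013652 - 1.810000)/(-2.158647 - (-7.867169)) = 2.090662; f(u_3) = 0.504473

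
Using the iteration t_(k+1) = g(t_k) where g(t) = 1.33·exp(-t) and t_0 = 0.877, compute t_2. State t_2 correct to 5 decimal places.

t_1 = g(0.877000) = 0.553319
t_2 = g(0.553319) = 0.764801

0.76480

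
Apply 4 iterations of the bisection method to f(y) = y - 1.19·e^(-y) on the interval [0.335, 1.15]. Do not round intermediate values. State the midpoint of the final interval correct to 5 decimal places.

0.61516

f(0.335000) = -0.516252, f(1.150000) = 0.773202 (opposite signs)
step 1: m = 0.742500, f(m) = 0.176152 > 0 → root in [0.335000, 0.742500]
step 2: m = 0.538750, f(m) = -0.155588 < 0 → root in [0.538750, 0.742500]
step 3: m = 0.640625, f(m) = 0.013539 > 0 → root in [0.538750, 0.640625]
step 4: m = 0.589687, f(m) = -0.070168 < 0 → root in [0.589687, 0.640625]
Midpoint of [0.589687, 0.640625] = 0.615156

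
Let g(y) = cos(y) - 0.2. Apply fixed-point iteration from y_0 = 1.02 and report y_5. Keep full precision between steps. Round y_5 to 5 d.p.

0.58918

y_1 = g(1.020000) = 0.323366
y_2 = g(0.323366) = 0.748171
y_3 = g(0.748171) = 0.532934
y_4 = g(0.532934) = 0.661320
y_5 = g(0.661320) = 0.589182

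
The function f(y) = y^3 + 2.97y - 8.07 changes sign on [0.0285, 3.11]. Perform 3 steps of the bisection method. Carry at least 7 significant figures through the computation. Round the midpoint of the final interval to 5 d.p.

f(0.028500) = -7.985332, f(3.110000) = 31.246931 (opposite signs)
step 1: m = 1.569250, f(m) = 0.455022 > 0 → root in [0.028500, 1.569250]
step 2: m = 0.798875, f(m) = -5.187498 < 0 → root in [0.798875, 1.569250]
step 3: m = 1.184063, f(m) = -2.893274 < 0 → root in [1.184063, 1.569250]
Midpoint of [1.184063, 1.569250] = 1.376656

1.37666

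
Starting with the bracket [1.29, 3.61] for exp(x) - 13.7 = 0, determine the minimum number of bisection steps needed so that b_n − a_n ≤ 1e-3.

12

Initial width b − a = 3.61 − 1.29 = 2.320000.
After n steps the width is (b−a)/2^n; need (b−a)/2^n ≤ 1e-3.
So n ≥ log₂(2.320000/1e-3) = log₂(2320.0000) ≈ 11.1799.
Hence n = 12.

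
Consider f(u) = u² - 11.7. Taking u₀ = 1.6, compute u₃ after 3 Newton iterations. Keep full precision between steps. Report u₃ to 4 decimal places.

f'(u) = 2u
u_0 = 1.600000: f = -9.140000, f' = 3.200000 → u_1 = 1.600000 - (-9.140000)/(3.200000) = 4.456250
u_1 = 4.456250: f = 8.158164, f' = 8.912500 → u_2 = 4.456250 - (8.158164)/(8.912500) = 3.540888
u_2 = 3.540888: f = 0.837888, f' = 7.081776 → u_3 = 3.540888 - (0.837888)/(7.081776) = 3.422572

3.4226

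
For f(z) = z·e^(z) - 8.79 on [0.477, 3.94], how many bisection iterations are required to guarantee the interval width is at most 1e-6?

Initial width b − a = 3.94 − 0.477 = 3.463000.
After n steps the width is (b−a)/2^n; need (b−a)/2^n ≤ 1e-6.
So n ≥ log₂(3.463000/1e-6) = log₂(3463000.0000) ≈ 21.7236.
Hence n = 22.

22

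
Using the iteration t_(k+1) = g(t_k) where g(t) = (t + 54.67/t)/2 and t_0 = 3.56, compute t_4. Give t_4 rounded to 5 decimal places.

t_1 = g(3.560000) = 9.458371
t_2 = g(9.458371) = 7.619218
t_3 = g(7.619218) = 7.397248
t_4 = g(7.397248) = 7.393917

7.39392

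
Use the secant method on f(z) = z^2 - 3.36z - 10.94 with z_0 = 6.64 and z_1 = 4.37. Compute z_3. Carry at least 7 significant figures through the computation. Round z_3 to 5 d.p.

5.41704

f(z_0) = 10.839200, f(z_1) = -6.526300
z_2 = 4.370000 - (-6.526300)·(4.370000 - 6.640000)/(-6.526300 - (10.839200)) = 5.223111; f(z_2) = -1.208764
z_3 = 5.223111 - (-1.208764)·(5.223111 - 4.370000)/(-1.208764 - (-6.526300)) = 5.417037; f(z_3) = 0.203048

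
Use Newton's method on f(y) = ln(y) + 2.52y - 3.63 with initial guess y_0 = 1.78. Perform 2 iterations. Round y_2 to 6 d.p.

1.327914

f'(y) = 1/y + 2.52
y_0 = 1.780000: f = 1.432213, f' = 3.081798 → y_1 = 1.780000 - (1.432213)/(3.081798) = 1.315267
y_1 = 1.315267: f = -0.041488, f' = 3.280302 → y_2 = 1.315267 - (-0.041488)/(3.280302) = 1.327914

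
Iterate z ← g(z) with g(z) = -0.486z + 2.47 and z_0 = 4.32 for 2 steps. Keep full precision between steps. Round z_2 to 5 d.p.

2.28995

z_1 = g(4.320000) = 0.370480
z_2 = g(0.370480) = 2.289947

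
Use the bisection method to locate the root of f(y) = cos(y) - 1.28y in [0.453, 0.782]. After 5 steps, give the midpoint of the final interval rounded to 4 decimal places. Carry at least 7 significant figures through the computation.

f(0.453000) = 0.319298, f(0.782000) = -0.291454 (opposite signs)
step 1: m = 0.617500, f(m) = 0.024928 > 0 → root in [0.617500, 0.782000]
step 2: m = 0.699750, f(m) = -0.130677 < 0 → root in [0.617500, 0.699750]
step 3: m = 0.658625, f(m) = -0.052205 < 0 → root in [0.617500, 0.658625]
step 4: m = 0.638062, f(m) = -0.013469 < 0 → root in [0.617500, 0.638062]
step 5: m = 0.627781, f(m) = 0.005773 > 0 → root in [0.627781, 0.638062]
Midpoint of [0.627781, 0.638062] = 0.632922

0.6329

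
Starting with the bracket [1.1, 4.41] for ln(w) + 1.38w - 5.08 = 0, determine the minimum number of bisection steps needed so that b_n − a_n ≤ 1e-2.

9

Initial width b − a = 4.41 − 1.1 = 3.310000.
After n steps the width is (b−a)/2^n; need (b−a)/2^n ≤ 1e-2.
So n ≥ log₂(3.310000/1e-2) = log₂(331.0000) ≈ 8.3707.
Hence n = 9.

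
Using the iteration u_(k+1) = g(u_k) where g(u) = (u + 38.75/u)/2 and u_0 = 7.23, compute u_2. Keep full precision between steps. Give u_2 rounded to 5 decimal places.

6.22534

u_1 = g(7.230000) = 6.294806
u_2 = g(6.294806) = 6.225337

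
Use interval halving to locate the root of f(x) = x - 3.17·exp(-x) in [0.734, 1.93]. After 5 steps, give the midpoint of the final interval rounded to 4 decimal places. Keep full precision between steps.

f(0.734000) = -0.787553, f(1.930000) = 1.469880 (opposite signs)
step 1: m = 1.332000, f(m) = 0.495282 > 0 → root in [0.734000, 1.332000]
step 2: m = 1.033000, f(m) = -0.095322 < 0 → root in [1.033000, 1.332000]
step 3: m = 1.182500, f(m) = 0.210859 > 0 → root in [1.033000, 1.182500]
step 4: m = 1.107750, f(m) = 0.060695 > 0 → root in [1.033000, 1.107750]
step 5: m = 1.070375, f(m) = -0.016554 < 0 → root in [1.070375, 1.107750]
Midpoint of [1.070375, 1.107750] = 1.089062

1.0891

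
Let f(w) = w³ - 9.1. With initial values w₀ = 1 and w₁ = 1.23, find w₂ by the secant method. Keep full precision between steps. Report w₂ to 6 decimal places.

f(w_0) = -8.100000, f(w_1) = -7.239133
w_2 = 1.230000 - (-7.239133)·(1.230000 - 1.000000)/(-7.239133 - (-8.100000)) = 3.164097; f(w_2) = 22.577399

3.164097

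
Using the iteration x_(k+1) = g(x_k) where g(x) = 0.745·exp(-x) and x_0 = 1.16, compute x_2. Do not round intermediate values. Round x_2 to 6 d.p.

x_1 = g(1.160000) = 0.233547
x_2 = g(0.233547) = 0.589832

0.589832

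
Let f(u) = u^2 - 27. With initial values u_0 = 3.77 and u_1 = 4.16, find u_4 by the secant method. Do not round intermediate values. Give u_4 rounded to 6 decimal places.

f(u_0) = -12.787100, f(u_1) = -9.694400
u_2 = 4.160000 - (-9.694400)·(4.160000 - 3.770000)/(-9.694400 - (-12.787100)) = 5.382497; f(u_2) = 1.971272
u_3 = 5.382497 - (1.971272)·(5.382497 - 4.160000)/(1.971272 - (-9.694400)) = 5.175919; f(u_3) = -0.209867
u_4 = 5.175919 - (-0.209867)·(5.175919 - 5.382497)/(-0.209867 - (1.971272)) = 5.195795; f(u_4) = -0.003711

5.195795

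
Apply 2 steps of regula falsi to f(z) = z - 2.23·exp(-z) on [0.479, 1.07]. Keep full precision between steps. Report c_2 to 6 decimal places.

0.905282

False-position update: c = (a·f(b) − b·f(a))/(f(b) − f(a)); replace the endpoint whose sign matches f(c).
f(0.479000) = -0.902268, f(1.070000) = 0.305091
step 1: c = 0.920658, f(c) = 0.032546 > 0 → new bracket [0.479000, 0.920658]
step 2: c = 0.905282, f(c) = 0.003408 > 0 → new bracket [0.479000, 0.905282]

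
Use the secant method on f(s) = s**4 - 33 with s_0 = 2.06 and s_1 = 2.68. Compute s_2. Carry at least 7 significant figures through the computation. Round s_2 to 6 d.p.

2.336811

Secant update: s_(k+1) = s_k − f(s_k)·(s_k − s_(k-1))/(f(s_k) − f(s_(k-1))).
f(s_0) = -14.991859, f(s_1) = 18.586870
s_2 = 2.680000 - (18.586870)·(2.680000 - 2.060000)/(18.586870 - (-14.991859)) = 2.336811; f(s_2) = -3.180926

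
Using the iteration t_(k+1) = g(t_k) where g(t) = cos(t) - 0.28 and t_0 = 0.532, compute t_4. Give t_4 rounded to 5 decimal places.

0.56209

t_1 = g(0.532000) = 0.581794
t_2 = g(0.581794) = 0.555478
t_3 = g(0.555478) = 0.569648
t_4 = g(0.569648) = 0.562091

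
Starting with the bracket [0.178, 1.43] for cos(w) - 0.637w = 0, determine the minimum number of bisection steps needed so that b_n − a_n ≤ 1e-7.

Initial width b − a = 1.43 − 0.178 = 1.252000.
After n steps the width is (b−a)/2^n; need (b−a)/2^n ≤ 1e-7.
So n ≥ log₂(1.252000/1e-7) = log₂(12520000.0000) ≈ 23.5777.
Hence n = 24.

24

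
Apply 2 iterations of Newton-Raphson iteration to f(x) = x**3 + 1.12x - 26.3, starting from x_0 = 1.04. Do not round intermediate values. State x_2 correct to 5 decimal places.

f'(x) = 3x**2 + 1.12
x_0 = 1.040000: f = -24.010336, f' = 4.364800 → x_1 = 1.040000 - (-24.010336)/(4.364800) = 6.540902
x_1 = 6.540902: f = 260.867799, f' = 129.470187 → x_2 = 6.540902 - (260.867799)/(129.470187) = 4.526015

4.52601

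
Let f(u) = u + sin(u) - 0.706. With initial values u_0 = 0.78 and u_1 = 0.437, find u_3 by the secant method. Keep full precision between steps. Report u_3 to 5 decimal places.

0.35680

Secant update: u_(k+1) = u_k − f(u_k)·(u_k − u_(k-1))/(f(u_k) − f(u_(k-1))).
f(u_0) = 0.777279, f(u_1) = 0.154223
u_2 = 0.437000 - (0.154223)·(0.437000 - 0.780000)/(0.154223 - (0.777279)) = 0.352098; f(u_2) = -0.009034
u_3 = 0.352098 - (-0.009034)·(0.352098 - 0.437000)/(-0.009034 - (0.154223)) = 0.356796; f(u_3) = 0.000070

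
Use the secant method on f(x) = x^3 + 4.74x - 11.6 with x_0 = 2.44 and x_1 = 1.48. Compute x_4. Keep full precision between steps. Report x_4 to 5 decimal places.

1.59352

Secant update: x_(k+1) = x_k − f(x_k)·(x_k − x_(k-1))/(f(x_k) − f(x_(k-1))).
f(x_0) = 14.492384, f(x_1) = -1.343008
x_2 = 1.480000 - (-1.343008)·(1.480000 - 2.440000)/(-1.343008 - (14.492384)) = 1.561418; f(x_2) = -0.392099
x_3 = 1.561418 - (-0.392099)·(1.561418 - 1.480000)/(-0.392099 - (-1.343008)) = 1.594990; f(x_3) = 0.017899
x_4 = 1.594990 - (0.017899)·(1.594990 - 1.561418)/(0.017899 - (-0.392099)) = 1.593525; f(x_4) = -0.000224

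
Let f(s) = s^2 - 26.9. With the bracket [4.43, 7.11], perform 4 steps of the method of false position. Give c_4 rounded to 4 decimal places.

f(4.430000) = -7.275100, f(7.110000) = 23.652100
step 1: c = 5.060425, f(c) = -1.292103 < 0 → new bracket [5.060425, 7.110000]
step 2: c = 5.166592, f(c) = -0.206327 < 0 → new bracket [5.166592, 7.110000]
step 3: c = 5.183399, f(c) = -0.032379 < 0 → new bracket [5.183399, 7.110000]
step 4: c = 5.186032, f(c) = -0.005068 < 0 → new bracket [5.186032, 7.110000]

5.1860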